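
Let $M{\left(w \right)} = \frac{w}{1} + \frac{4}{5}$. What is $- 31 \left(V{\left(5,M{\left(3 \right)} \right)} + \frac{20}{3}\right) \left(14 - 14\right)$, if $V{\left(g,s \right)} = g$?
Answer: $0$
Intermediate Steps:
$M{\left(w \right)} = \frac{4}{5} + w$ ($M{\left(w \right)} = w 1 + 4 \cdot \frac{1}{5} = w + \frac{4}{5} = \frac{4}{5} + w$)
$- 31 \left(V{\left(5,M{\left(3 \right)} \right)} + \frac{20}{3}\right) \left(14 - 14\right) = - 31 \left(5 + \frac{20}{3}\right) \left(14 - 14\right) = - 31 \left(5 + 20 \cdot \frac{1}{3}\right) 0 = - 31 \left(5 + \frac{20}{3}\right) 0 = \left(-31\right) \frac{35}{3} \cdot 0 = \left(- \frac{1085}{3}\right) 0 = 0$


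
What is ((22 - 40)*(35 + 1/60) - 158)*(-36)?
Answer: 141894/5 ≈ 28379.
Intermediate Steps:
((22 - 40)*(35 + 1/60) - 158)*(-36) = (-18*(35 + 1/60) - 158)*(-36) = (-18*2101/60 - 158)*(-36) = (-6303/10 - 158)*(-36) = -7883/10*(-36) = 141894/5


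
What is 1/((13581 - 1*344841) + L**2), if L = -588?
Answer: 1/14484 ≈ 6.9042e-5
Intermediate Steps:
1/((13581 - 1*344841) + L**2) = 1/((13581 - 1*344841) + (-588)**2) = 1/((13581 - 344841) + 345744) = 1/(-331260 + 345744) = 1/14484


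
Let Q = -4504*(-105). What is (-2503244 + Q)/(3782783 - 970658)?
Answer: -2030324/2812125 ≈ -0.72199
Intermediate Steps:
Q = 472920
(-2503244 + Q)/(3782783 - 970658) = (-2503244 + 472920)/(3782783 - 970658) = -2030324/2812125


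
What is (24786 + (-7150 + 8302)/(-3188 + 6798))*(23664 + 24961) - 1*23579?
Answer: 435081238831/361 ≈ 1.2052e+9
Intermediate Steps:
(24786 + (-7150 + 8302)/(-3188 + 6798))*(23664 + 24961) - 1*23579 = (24786 + 1152/3610)*48625 - 23579 = (24786 + 1152*(1/3610))*48625 - 23579 = (24786 + 576/1805)*48625 - 23579 = (44739306/1805)*48625 - 23579 = 435089750850/361 - 23579 = 435081238831/361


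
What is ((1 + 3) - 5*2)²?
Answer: 36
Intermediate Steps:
((1 + 3) - 5*2)² = (4 - 10)² = (-6)² = 36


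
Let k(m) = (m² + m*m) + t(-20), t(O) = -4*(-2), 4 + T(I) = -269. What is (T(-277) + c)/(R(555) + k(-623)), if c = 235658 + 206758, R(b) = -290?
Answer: 442143/775976 ≈ 0.56979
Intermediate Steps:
c = 442416
T(I) = -273 (T(I) = -4 - 269 = -273)
t(O) = 8
k(m) = 8 + 2*m² (k(m) = (m² + m*m) + 8 = (m² + m²) + 8 = 2*m² + 8 = 8 + 2*m²)
(T(-277) + c)/(R(555) + k(-623)) = (-273 + 442416)/(-290 + (8 + 2*(-623)²)) = 442143/(-290 + (8 + 2*388129)) = 442143/(-290 + (8 + 776258)) = 442143/(-290 + 776266) = 442143/775976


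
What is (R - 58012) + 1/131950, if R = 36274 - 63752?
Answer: -11280405499/131950 ≈ -85490.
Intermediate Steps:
R = -27478
(R - 58012) + 1/131950 = (-27478 - 58012) + 1/131950 = -85490 + 1/131950 = -11280405499/131950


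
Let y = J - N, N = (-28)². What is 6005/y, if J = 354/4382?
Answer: -13156955/1717567 ≈ -7.6602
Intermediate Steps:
N = 784
J = 177/2191 (J = 354*(1/4382) = 177/2191 ≈ 0.080785)
y = -1717567/2191 (y = 177/2191 - 1*784 = 177/2191 - 784 = -1717567/2191 ≈ -783.92)
6005/y = 6005/(-1717567/2191) = 6005*(-2191/1717567) = -13156955/1717567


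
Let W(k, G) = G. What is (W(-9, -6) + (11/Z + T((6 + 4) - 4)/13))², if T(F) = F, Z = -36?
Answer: 7480225/219024 ≈ 34.153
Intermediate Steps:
(W(-9, -6) + (11/Z + T((6 + 4) - 4)/13))² = (-6 + (11/(-36) + ((6 + 4) - 4)/13))² = (-6 + (11*(-1/36) + (10 - 4)*(1/13)))² = (-6 + (-11/36 + 6*(1/13)))² = (-6 + (-11/36 + 6/13))² = (-6 + 73/468)² = (-2735/468)² = 7480225/219024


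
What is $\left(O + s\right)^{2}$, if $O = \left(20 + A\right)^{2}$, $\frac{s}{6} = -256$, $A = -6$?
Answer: $1795600$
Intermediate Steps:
$s = -1536$ ($s = 6 \left(-256\right) = -1536$)
$O = 196$ ($O = \left(20 - 6\right)^{2} = 14^{2} = 196$)
$\left(O + s\right)^{2} = \left(196 - 1536\right)^{2} = \left(-1340\right)^{2} = 1795600$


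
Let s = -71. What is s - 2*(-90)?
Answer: 109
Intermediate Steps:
s - 2*(-90) = -71 - 2*(-90) = -71 + 180 = 109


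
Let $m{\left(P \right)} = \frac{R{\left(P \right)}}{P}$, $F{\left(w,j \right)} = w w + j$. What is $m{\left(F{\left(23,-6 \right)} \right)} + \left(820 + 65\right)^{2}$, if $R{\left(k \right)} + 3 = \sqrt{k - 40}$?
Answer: $\frac{409626672}{523} + \frac{\sqrt{483}}{523} \approx 7.8323 \cdot 10^{5}$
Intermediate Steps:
$F{\left(w,j \right)} = j + w^{2}$ ($F{\left(w,j \right)} = w^{2} + j = j + w^{2}$)
$R{\left(k \right)} = -3 + \sqrt{-40 + k}$ ($R{\left(k \right)} = -3 + \sqrt{k - 40} = -3 + \sqrt{-40 + k}$)
$m{\left(P \right)} = \frac{-3 + \sqrt{-40 + P}}{P}$
$m{\left(F{\left(23,-6 \right)} \right)} + \left(820 + 65\right)^{2} = \frac{-3 + \sqrt{-40 - \left(6 - 23^{2}\right)}}{-6 + 23^{2}} + \left(820 + 65\right)^{2} = \frac{-3 + \sqrt{-40 + \left(-6 + 529\right)}}{-6 + 529} + 885^{2} = \frac{-3 + \sqrt{-40 + 523}}{523} + 783225 = \frac{-3 + \sqrt{483}}{523} + 783225 = \left(- \frac{3}{523} + \frac{\sqrt{483}}{523}\right) + 783225 = \frac{409626672}{523} + \frac{\sqrt{483}}{523}$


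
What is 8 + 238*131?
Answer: 31186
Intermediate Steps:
8 + 238*131 = 8 + 31178 = 31186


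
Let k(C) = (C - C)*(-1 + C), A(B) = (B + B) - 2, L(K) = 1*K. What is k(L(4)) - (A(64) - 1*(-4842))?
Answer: -4968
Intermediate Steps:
L(K) = K
A(B) = -2 + 2*B (A(B) = 2*B - 2 = -2 + 2*B)
k(C) = 0 (k(C) = 0*(-1 + C) = 0)
k(L(4)) - (A(64) - 1*(-4842)) = 0 - ((-2 + 2*64) - 1*(-4842)) = 0 - ((-2 + 128) + 4842) = 0 - (126 + 4842) = 0 - 1*4968 = 0 - 4968 = -4968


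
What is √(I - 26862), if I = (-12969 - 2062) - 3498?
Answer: I*√45391 ≈ 213.05*I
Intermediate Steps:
I = -18529 (I = -15031 - 3498 = -18529)
√(I - 26862) = √(-18529 - 26862) = √(-45391) = I*√45391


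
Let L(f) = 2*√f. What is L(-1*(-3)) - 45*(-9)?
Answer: 405 + 2*√3 ≈ 408.46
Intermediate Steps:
L(-1*(-3)) - 45*(-9) = 2*√(-1*(-3)) - 45*(-9) = 2*√3 + 405 = 405 + 2*√3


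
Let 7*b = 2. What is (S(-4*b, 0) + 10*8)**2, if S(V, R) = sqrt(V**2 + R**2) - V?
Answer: 331776/49 ≈ 6770.9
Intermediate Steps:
b = 2/7 (b = (1/7)*2 = 2/7 ≈ 0.28571)
S(V, R) = sqrt(R**2 + V**2) - V
(S(-4*b, 0) + 10*8)**2 = ((sqrt(0**2 + (-4*2/7)**2) - (-4)*2/7) + 10*8)**2 = ((sqrt(0 + (-8/7)**2) - 1*(-8/7)) + 80)**2 = ((sqrt(0 + 64/49) + 8/7) + 80)**2 = ((sqrt(64/49) + 8/7) + 80)**2 = ((8/7 + 8/7) + 80)**2 = (16/7 + 80)**2 = (576/7)**2 = 331776/49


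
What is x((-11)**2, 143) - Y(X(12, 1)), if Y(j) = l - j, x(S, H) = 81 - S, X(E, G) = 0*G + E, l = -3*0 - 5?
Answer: -23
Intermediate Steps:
l = -5 (l = 0 - 5 = -5)
X(E, G) = E (X(E, G) = 0 + E = E)
Y(j) = -5 - j
x((-11)**2, 143) - Y(X(12, 1)) = (81 - 1*(-11)**2) - (-5 - 1*12) = (81 - 1*121) - (-5 - 12) = (81 - 121) - 1*(-17) = -40 + 17 = -23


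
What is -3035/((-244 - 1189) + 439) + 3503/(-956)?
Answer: -290261/475132 ≈ -0.61091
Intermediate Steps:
-3035/((-244 - 1189) + 439) + 3503/(-956) = -3035/(-1433 + 439) + 3503*(-1/956) = -3035/(-994) - 3503/956 = -3035*(-1/994) - 3503/956 = 3035/994 - 3503/956 = -290261/475132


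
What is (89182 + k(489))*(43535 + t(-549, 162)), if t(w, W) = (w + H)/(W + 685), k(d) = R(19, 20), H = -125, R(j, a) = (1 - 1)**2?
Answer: 3288449890722/847 ≈ 3.8825e+9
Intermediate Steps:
R(j, a) = 0 (R(j, a) = 0**2 = 0)
k(d) = 0
t(w, W) = (-125 + w)/(685 + W) (t(w, W) = (w - 125)/(W + 685) = (-125 + w)/(685 + W))
(89182 + k(489))*(43535 + t(-549, 162)) = (89182 + 0)*(43535 + (-125 - 549)/(685 + 162)) = 89182*(43535 - 674/847) = 89182*(36873471/847) = 3288449890722/847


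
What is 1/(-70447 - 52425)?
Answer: -1/122872 ≈ -8.1386e-6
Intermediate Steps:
1/(-70447 - 52425) = 1/(-122872) = -1/122872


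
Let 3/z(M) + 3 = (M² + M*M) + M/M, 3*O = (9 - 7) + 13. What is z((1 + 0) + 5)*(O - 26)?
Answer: -9/10 ≈ -0.90000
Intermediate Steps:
O = 5 (O = ((9 - 7) + 13)/3 = (2 + 13)/3 = (⅓)*15 = 5)
z(M) = 3/(-2 + 2*M²) (z(M) = 3/(-3 + ((M² + M*M) + M/M)) = 3/(-3 + ((M² + M²) + 1)) = 3/(-3 + (2*M² + 1)) = 3/(-3 + (1 + 2*M²)) = 3/(-2 + 2*M²))
z((1 + 0) + 5)*(O - 26) = (3/(2*(-1 + ((1 + 0) + 5)²)))*(5 - 26) = (3/(2*(-1 + (1 + 5)²)))*(-21) = (3/(2*(-1 + 6²)))*(-21) = (3/(2*(-1 + 36)))*(-21) = ((3/2)/35)*(-21) = ((3/2)*(1/35))*(-21) = (3/70)*(-21) = -9/10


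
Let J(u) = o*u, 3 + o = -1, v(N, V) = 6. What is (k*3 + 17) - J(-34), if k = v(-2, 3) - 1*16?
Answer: -149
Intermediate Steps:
k = -10 (k = 6 - 1*16 = 6 - 16 = -10)
o = -4 (o = -3 - 1 = -4)
J(u) = -4*u
(k*3 + 17) - J(-34) = (-10*3 + 17) - (-4)*(-34) = (-30 + 17) - 1*136 = -13 - 136 = -149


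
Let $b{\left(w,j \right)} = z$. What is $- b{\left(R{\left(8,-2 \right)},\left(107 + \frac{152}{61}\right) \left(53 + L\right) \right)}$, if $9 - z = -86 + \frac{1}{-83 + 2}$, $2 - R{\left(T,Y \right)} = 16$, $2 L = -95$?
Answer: $- \frac{7696}{81} \approx -95.012$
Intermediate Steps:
$L = - \frac{95}{2}$ ($L = \frac{1}{2} \left(-95\right) = - \frac{95}{2} \approx -47.5$)
$R{\left(T,Y \right)} = -14$ ($R{\left(T,Y \right)} = 2 - 16 = -14$)
$z = \frac{7696}{81}$ ($z = 9 - \left(-86 + \frac{1}{-83 + 2}\right) = 9 - \left(-86 + \frac{1}{-81}\right) = 9 - \left(-86 - \frac{1}{81}\right) = 9 - - \frac{6967}{81} = 9 + \frac{6967}{81} = \frac{7696}{81} \approx 95.012$)
$b{\left(w,j \right)} = \frac{7696}{81}$
$- b{\left(R{\left(8,-2 \right)},\left(107 + \frac{152}{61}\right) \left(53 + L\right) \right)} = \left(-1\right) \frac{7696}{81} = - \frac{7696}{81}$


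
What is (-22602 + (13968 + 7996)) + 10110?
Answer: 9472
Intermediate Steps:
(-22602 + (13968 + 7996)) + 10110 = (-22602 + 21964) + 10110 = -638 + 10110 = 9472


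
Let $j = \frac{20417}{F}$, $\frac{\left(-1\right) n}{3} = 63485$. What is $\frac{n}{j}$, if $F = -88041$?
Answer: $\frac{16767848655}{20417} \approx 8.2127 \cdot 10^{5}$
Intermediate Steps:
$n = -190455$ ($n = \left(-3\right) 63485 = -190455$)
$j = - \frac{20417}{88041}$ ($j = \frac{20417}{-88041} = 20417 \left(- \frac{1}{88041}\right) = - \frac{20417}{88041} \approx -0.2319$)
$\frac{n}{j} = - \frac{190455}{- \frac{20417}{88041}} = \left(-190455\right) \left(- \frac{88041}{20417}\right) = \frac{16767848655}{20417}$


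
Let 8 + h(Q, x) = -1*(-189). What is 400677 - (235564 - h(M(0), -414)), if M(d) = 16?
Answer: 165294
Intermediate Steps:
h(Q, x) = 181 (h(Q, x) = -8 - 1*(-189) = -8 + 189 = 181)
400677 - (235564 - h(M(0), -414)) = 400677 - (235564 - 1*181) = 400677 - (235564 - 181) = 400677 - 1*235383 = 400677 - 235383 = 165294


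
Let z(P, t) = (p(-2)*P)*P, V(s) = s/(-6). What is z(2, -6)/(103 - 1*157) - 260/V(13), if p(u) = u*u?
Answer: 3232/27 ≈ 119.70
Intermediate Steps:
p(u) = u**2
V(s) = -s/6 (V(s) = s*(-1/6) = -s/6)
z(P, t) = 4*P**2 (z(P, t) = ((-2)**2*P)*P = (4*P)*P = 4*P**2)
z(2, -6)/(103 - 1*157) - 260/V(13) = (4*2**2)/(103 - 1*157) - 260/((-1/6*13)) = (4*4)/(103 - 157) - 260/(-13/6) = 16/(-54) - 260*(-6/13) = 16*(-1/54) + 120 = -8/27 + 120 = 3232/27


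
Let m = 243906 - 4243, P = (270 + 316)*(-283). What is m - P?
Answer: 405501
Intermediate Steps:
P = -165838 (P = 586*(-283) = -165838)
m = 239663
m - P = 239663 - 1*(-165838) = 239663 + 165838 = 405501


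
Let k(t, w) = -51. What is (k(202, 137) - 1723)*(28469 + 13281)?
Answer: -74064500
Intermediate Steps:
(k(202, 137) - 1723)*(28469 + 13281) = (-51 - 1723)*(28469 + 13281) = -1774*41750 = -74064500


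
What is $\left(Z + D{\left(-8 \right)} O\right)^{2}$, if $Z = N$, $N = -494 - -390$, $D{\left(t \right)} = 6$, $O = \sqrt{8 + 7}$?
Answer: $11356 - 1248 \sqrt{15} \approx 6522.5$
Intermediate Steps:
$O = \sqrt{15} \approx 3.873$
$N = -104$ ($N = -494 + 390 = -104$)
$Z = -104$
$\left(Z + D{\left(-8 \right)} O\right)^{2} = \left(-104 + 6 \sqrt{15}\right)^{2}$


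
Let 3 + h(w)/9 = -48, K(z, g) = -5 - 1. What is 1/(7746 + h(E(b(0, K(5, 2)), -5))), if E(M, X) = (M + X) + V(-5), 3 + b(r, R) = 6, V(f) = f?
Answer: 1/7287 ≈ 0.00013723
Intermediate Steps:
K(z, g) = -6
b(r, R) = 3 (b(r, R) = -3 + 6 = 3)
E(M, X) = -5 + M + X (E(M, X) = (M + X) - 5 = -5 + M + X)
h(w) = -459 (h(w) = -27 + 9*(-48) = -27 - 432 = -459)
1/(7746 + h(E(b(0, K(5, 2)), -5))) = 1/(7746 - 459) = 1/7287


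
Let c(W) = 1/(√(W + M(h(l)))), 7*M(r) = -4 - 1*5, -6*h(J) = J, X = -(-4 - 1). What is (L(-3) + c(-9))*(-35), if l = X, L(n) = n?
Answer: 105 + 35*I*√14/12 ≈ 105.0 + 10.913*I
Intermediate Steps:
X = 5 (X = -1*(-5) = 5)
l = 5
h(J) = -J/6
M(r) = -9/7 (M(r) = (-4 - 1*5)/7 = (-4 - 5)/7 = (⅐)*(-9) = -9/7)
c(W) = (-9/7 + W)^(-½) (c(W) = 1/(√(W - 9/7)) = 1/(√(-9/7 + W)) = (-9/7 + W)^(-½))
(L(-3) + c(-9))*(-35) = (-3 + √7/√(-9 + 7*(-9)))*(-35) = (-3 + √7/√(-9 - 63))*(-35) = (-3 + √7/√(-72))*(-35) = (-3 + √7*(-I*√2/12))*(-35) = (-3 - I*√14/12)*(-35) = 105 + 35*I*√14/12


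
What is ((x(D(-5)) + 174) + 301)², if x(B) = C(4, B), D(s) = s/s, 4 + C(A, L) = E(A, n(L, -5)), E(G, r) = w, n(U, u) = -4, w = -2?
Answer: 219961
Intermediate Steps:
E(G, r) = -2
C(A, L) = -6 (C(A, L) = -4 - 2 = -6)
D(s) = 1
x(B) = -6
((x(D(-5)) + 174) + 301)² = ((-6 + 174) + 301)² = (168 + 301)² = 469² = 219961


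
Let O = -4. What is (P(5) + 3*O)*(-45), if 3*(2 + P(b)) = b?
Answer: 555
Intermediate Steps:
P(b) = -2 + b/3
(P(5) + 3*O)*(-45) = ((-2 + (⅓)*5) + 3*(-4))*(-45) = ((-2 + 5/3) - 12)*(-45) = (-⅓ - 12)*(-45) = -37/3*(-45) = 555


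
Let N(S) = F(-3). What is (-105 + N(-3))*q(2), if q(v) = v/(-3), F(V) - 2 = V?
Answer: 212/3 ≈ 70.667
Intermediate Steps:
F(V) = 2 + V
q(v) = -v/3 (q(v) = v*(-1/3) = -v/3)
N(S) = -1 (N(S) = 2 - 3 = -1)
(-105 + N(-3))*q(2) = (-105 - 1)*(-1/3*2) = -106*(-2/3) = 212/3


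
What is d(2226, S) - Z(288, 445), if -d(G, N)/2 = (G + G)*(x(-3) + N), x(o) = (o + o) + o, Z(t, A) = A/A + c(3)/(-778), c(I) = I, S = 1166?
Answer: -8014900759/778 ≈ -1.0302e+7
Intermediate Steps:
Z(t, A) = 775/778 (Z(t, A) = A/A + 3/(-778) = 1 + 3*(-1/778) = 1 - 3/778 = 775/778)
x(o) = 3*o (x(o) = 2*o + o = 3*o)
d(G, N) = -4*G*(-9 + N) (d(G, N) = -2*(G + G)*(3*(-3) + N) = -2*2*G*(-9 + N) = -4*G*(-9 + N))
d(2226, S) - Z(288, 445) = 4*2226*(9 - 1*1166) - 1*775/778 = 4*2226*(9 - 1166) - 775/778 = 4*2226*(-1157) - 775/778 = -10301928 - 775/778 = -8014900759/778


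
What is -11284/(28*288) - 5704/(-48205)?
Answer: -573673/447840 ≈ -1.2810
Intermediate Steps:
-11284/(28*288) - 5704/(-48205) = -11284/8064 - 5704*(-1/48205) = -11284*1/8064 + 184/1555 = -403/288 + 184/1555 = -573673/447840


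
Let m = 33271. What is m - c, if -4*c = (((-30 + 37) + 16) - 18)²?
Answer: 133109/4 ≈ 33277.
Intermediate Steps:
c = -25/4 (c = -(((-30 + 37) + 16) - 18)²/4 = -((7 + 16) - 18)²/4 = -(23 - 18)²/4 = -¼*5² = -¼*25 = -25/4 ≈ -6.2500)
m - c = 33271 - 1*(-25/4) = 33271 + 25/4 = 133109/4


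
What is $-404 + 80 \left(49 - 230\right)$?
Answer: $-14884$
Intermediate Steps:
$-404 + 80 \left(49 - 230\right) = -404 + 80 \left(-181\right) = -404 - 14480 = -14884$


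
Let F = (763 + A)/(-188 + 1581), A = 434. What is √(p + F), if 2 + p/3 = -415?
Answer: 3*I*√5500758/199 ≈ 35.357*I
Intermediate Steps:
p = -1251 (p = -6 + 3*(-415) = -6 - 1245 = -1251)
F = 171/199 (F = (763 + 434)/(-188 + 1581) = 1197/1393 = 1197*(1/1393) = 171/199 ≈ 0.85930)
√(p + F) = √(-1251 + 171/199) = √(-248778/199) = 3*I*√5500758/199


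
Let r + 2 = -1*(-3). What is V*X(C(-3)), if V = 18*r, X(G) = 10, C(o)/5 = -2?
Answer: 180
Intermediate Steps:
C(o) = -10 (C(o) = 5*(-2) = -10)
r = 1 (r = -2 - 1*(-3) = -2 + 3 = 1)
V = 18 (V = 18*1 = 18)
V*X(C(-3)) = 18*10 = 180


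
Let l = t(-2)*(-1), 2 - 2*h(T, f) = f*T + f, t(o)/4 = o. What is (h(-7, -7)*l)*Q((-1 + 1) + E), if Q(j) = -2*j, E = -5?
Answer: -1600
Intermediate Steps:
t(o) = 4*o
h(T, f) = 1 - f/2 - T*f/2 (h(T, f) = 1 - (f*T + f)/2 = 1 - (T*f + f)/2 = 1 - (f + T*f)/2 = 1 + (-f/2 - T*f/2) = 1 - f/2 - T*f/2)
l = 8 (l = (4*(-2))*(-1) = -8*(-1) = 8)
(h(-7, -7)*l)*Q((-1 + 1) + E) = ((1 - ½*(-7) - ½*(-7)*(-7))*8)*(-2*((-1 + 1) - 5)) = ((1 + 7/2 - 49/2)*8)*(-2*(0 - 5)) = (-20*8)*(-2*(-5)) = -160*10 = -1600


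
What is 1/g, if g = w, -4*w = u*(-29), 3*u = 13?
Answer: 12/377 ≈ 0.031830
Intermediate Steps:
u = 13/3 (u = (1/3)*13 = 13/3 ≈ 4.3333)
w = 377/12 (w = -13*(-29)/12 = -1/4*(-377/3) = 377/12 ≈ 31.417)
g = 377/12 ≈ 31.417
1/g = 1/(377/12) = 12/377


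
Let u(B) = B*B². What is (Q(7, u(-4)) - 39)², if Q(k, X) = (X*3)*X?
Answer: 150038001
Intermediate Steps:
u(B) = B³
Q(k, X) = 3*X² (Q(k, X) = (3*X)*X = 3*X²)
(Q(7, u(-4)) - 39)² = (3*((-4)³)² - 39)² = (3*(-64)² - 39)² = (3*4096 - 39)² = (12288 - 39)² = 12249² = 150038001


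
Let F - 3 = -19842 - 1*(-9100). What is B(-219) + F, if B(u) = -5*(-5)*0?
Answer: -10739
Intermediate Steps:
F = -10739 (F = 3 + (-19842 - 1*(-9100)) = 3 + (-19842 + 9100) = 3 - 10742 = -10739)
B(u) = 0 (B(u) = 25*0 = 0)
B(-219) + F = 0 - 10739 = -10739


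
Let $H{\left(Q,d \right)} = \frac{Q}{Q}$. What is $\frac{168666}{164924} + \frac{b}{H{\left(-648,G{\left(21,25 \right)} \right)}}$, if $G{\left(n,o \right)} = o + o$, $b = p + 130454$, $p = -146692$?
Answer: $- \frac{1338933623}{82462} \approx -16237.0$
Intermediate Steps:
$b = -16238$ ($b = -146692 + 130454 = -16238$)
$G{\left(n,o \right)} = 2 o$
$H{\left(Q,d \right)} = 1$
$\frac{168666}{164924} + \frac{b}{H{\left(-648,G{\left(21,25 \right)} \right)}} = \frac{168666}{164924} - \frac{16238}{1} = 168666 \cdot \frac{1}{164924} - 16238 = \frac{84333}{82462} - 16238 = - \frac{1338933623}{82462}$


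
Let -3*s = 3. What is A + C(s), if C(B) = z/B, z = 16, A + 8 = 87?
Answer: 63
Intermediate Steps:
A = 79 (A = -8 + 87 = 79)
s = -1 (s = -1/3*3 = -1)
C(B) = 16/B
A + C(s) = 79 + 16/(-1) = 79 + 16*(-1) = 79 - 16 = 63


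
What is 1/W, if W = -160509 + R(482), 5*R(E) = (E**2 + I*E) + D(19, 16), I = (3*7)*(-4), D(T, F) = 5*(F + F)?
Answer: -5/610549 ≈ -8.1894e-6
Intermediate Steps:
D(T, F) = 10*F (D(T, F) = 5*(2*F) = 10*F)
I = -84 (I = 21*(-4) = -84)
R(E) = 32 - 84*E/5 + E**2/5 (R(E) = ((E**2 - 84*E) + 10*16)/5 = ((E**2 - 84*E) + 160)/5 = (160 + E**2 - 84*E)/5 = 32 - 84*E/5 + E**2/5)
W = -610549/5 (W = -160509 + (32 - 84/5*482 + (1/5)*482**2) = -160509 + (32 - 40488/5 + (1/5)*232324) = -160509 + (32 - 40488/5 + 232324/5) = -160509 + 191996/5 = -610549/5 ≈ -1.2211e+5)
1/W = 1/(-610549/5) = -5/610549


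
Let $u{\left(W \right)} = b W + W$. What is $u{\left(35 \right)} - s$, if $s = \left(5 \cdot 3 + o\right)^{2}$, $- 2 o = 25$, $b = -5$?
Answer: $- \frac{585}{4} \approx -146.25$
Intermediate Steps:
$u{\left(W \right)} = - 4 W$ ($u{\left(W \right)} = - 5 W + W = - 4 W$)
$o = - \frac{25}{2}$ ($o = \left(- \frac{1}{2}\right) 25 = - \frac{25}{2} \approx -12.5$)
$s = \frac{25}{4}$ ($s = \left(5 \cdot 3 - \frac{25}{2}\right)^{2} = \left(15 - \frac{25}{2}\right)^{2} = \left(\frac{5}{2}\right)^{2} = \frac{25}{4} \approx 6.25$)
$u{\left(35 \right)} - s = \left(-4\right) 35 - \frac{25}{4} = -140 - \frac{25}{4} = - \frac{585}{4}$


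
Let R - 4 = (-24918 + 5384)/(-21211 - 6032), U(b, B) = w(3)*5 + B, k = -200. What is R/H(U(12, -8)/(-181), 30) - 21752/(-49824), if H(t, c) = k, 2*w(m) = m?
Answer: 48661139/117825975 ≈ 0.41299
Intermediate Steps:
w(m) = m/2
U(b, B) = 15/2 + B (U(b, B) = ((1/2)*3)*5 + B = (3/2)*5 + B = 15/2 + B)
R = 128506/27243 (R = 4 + (-24918 + 5384)/(-21211 - 6032) = 4 - 19534/(-27243) = 4 - 19534*(-1/27243) = 4 + 19534/27243 = 128506/27243 ≈ 4.7170)
H(t, c) = -200
R/H(U(12, -8)/(-181), 30) - 21752/(-49824) = (128506/27243)/(-200) - 21752/(-49824) = (128506/27243)*(-1/200) - 21752*(-1/49824) = -64253/2724300 + 2719/6228 = 48661139/117825975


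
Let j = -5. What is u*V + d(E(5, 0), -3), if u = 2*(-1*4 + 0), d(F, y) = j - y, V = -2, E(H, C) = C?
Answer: 14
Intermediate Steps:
d(F, y) = -5 - y
u = -8 (u = 2*(-4 + 0) = 2*(-4) = -8)
u*V + d(E(5, 0), -3) = -8*(-2) + (-5 - 1*(-3)) = 16 + (-5 + 3) = 16 - 2 = 14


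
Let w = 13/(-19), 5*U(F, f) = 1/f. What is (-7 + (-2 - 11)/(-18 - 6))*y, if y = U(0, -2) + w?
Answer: 4619/912 ≈ 5.0647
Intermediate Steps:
U(F, f) = 1/(5*f)
w = -13/19 (w = 13*(-1/19) = -13/19 ≈ -0.68421)
y = -149/190 (y = (⅕)/(-2) - 13/19 = (⅕)*(-½) - 13/19 = -⅒ - 13/19 = -149/190 ≈ -0.78421)
(-7 + (-2 - 11)/(-18 - 6))*y = (-7 + (-2 - 11)/(-18 - 6))*(-149/190) = (-7 - 13/(-24))*(-149/190) = (-7 - 13*(-1/24))*(-149/190) = (-7 + 13/24)*(-149/190) = -155/24*(-149/190) = 4619/912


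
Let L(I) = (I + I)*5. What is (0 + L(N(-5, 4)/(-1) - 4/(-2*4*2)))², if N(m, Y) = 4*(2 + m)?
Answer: 60025/4 ≈ 15006.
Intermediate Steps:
N(m, Y) = 8 + 4*m
L(I) = 10*I (L(I) = (2*I)*5 = 10*I)
(0 + L(N(-5, 4)/(-1) - 4/(-2*4*2)))² = (0 + 10*((8 + 4*(-5))/(-1) - 4/(-2*4*2)))² = (0 + 10*((8 - 20)*(-1) - 4/((-8*2))))² = (0 + 10*(-12*(-1) - 4/(-16)))² = (0 + 10*(12 - 4*(-1/16)))² = (0 + 10*(12 + ¼))² = (0 + 10*(49/4))² = (0 + 245/2)² = (245/2)² = 60025/4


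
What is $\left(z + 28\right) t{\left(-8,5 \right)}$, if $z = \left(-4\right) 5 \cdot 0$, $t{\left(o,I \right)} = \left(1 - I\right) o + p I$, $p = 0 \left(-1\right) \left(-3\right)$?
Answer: $896$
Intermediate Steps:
$p = 0$ ($p = 0 \left(-3\right) = 0$)
$t{\left(o,I \right)} = o \left(1 - I\right)$ ($t{\left(o,I \right)} = \left(1 - I\right) o + 0 I = o \left(1 - I\right) + 0 = o \left(1 - I\right)$)
$z = 0$ ($z = \left(-20\right) 0 = 0$)
$\left(z + 28\right) t{\left(-8,5 \right)} = \left(0 + 28\right) \left(- 8 \left(1 - 5\right)\right) = 28 \left(- 8 \left(1 - 5\right)\right) = 28 \left(\left(-8\right) \left(-4\right)\right) = 28 \cdot 32 = 896$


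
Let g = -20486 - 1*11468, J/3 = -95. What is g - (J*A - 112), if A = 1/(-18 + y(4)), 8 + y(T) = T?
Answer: -700809/22 ≈ -31855.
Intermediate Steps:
y(T) = -8 + T
J = -285 (J = 3*(-95) = -285)
g = -31954 (g = -20486 - 11468 = -31954)
A = -1/22 (A = 1/(-18 + (-8 + 4)) = 1/(-18 - 4) = 1/(-22) = -1/22 ≈ -0.045455)
g - (J*A - 112) = -31954 - (-285*(-1/22) - 112) = -31954 - (285/22 - 112) = -31954 - 1*(-2179/22) = -31954 + 2179/22 = -700809/22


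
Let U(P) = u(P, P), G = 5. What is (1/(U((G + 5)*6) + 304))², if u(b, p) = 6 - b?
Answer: 1/62500 ≈ 1.6000e-5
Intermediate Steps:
U(P) = 6 - P
(1/(U((G + 5)*6) + 304))² = (1/((6 - (5 + 5)*6) + 304))² = (1/((6 - 10*6) + 304))² = (1/((6 - 1*60) + 304))² = (1/((6 - 60) + 304))² = (1/(-54 + 304))² = (1/250)² = 1/62500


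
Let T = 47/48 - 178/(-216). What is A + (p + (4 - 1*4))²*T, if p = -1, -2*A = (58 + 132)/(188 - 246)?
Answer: 43111/12528 ≈ 3.4412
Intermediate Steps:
A = 95/58 (A = -(58 + 132)/(2*(188 - 246)) = -95/(-58) = -95*(-1)/58 = -½*(-95/29) = 95/58 ≈ 1.6379)
T = 779/432 (T = 47*(1/48) - 178*(-1/216) = 47/48 + 89/108 = 779/432 ≈ 1.8032)
A + (p + (4 - 1*4))²*T = 95/58 + (-1 + (4 - 1*4))²*(779/432) = 95/58 + (-1 + (4 - 4))²*(779/432) = 95/58 + (-1 + 0)²*(779/432) = 95/58 + (-1)²*(779/432) = 95/58 + 1*(779/432) = 95/58 + 779/432 = 43111/12528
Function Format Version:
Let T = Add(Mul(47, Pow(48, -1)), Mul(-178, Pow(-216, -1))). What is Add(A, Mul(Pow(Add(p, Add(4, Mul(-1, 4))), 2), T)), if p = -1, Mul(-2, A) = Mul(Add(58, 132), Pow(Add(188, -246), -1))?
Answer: Rational(43111, 12528) ≈ 3.4412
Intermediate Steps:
A = Rational(95, 58) (A = Mul(Rational(-1, 2), Mul(Add(58, 132), Pow(Add(188, -246), -1))) = Mul(Rational(-1, 2), Mul(190, Pow(-58, -1))) = Mul(Rational(-1, 2), Mul(190, Rational(-1, 58))) = Mul(Rational(-1, 2), Rational(-95, 29)) = Rational(95, 58) ≈ 1.6379)
T = Rational(779, 432) (T = Add(Mul(47, Rational(1, 48)), Mul(-178, Rational(-1, 216))) = Add(Rational(47, 48), Rational(89, 108)) = Rational(779, 432) ≈ 1.8032)
Add(A, Mul(Pow(Add(p, Add(4, Mul(-1, 4))), 2), T)) = Add(Rational(95, 58), Mul(Pow(Add(-1, Add(4, Mul(-1, 4))), 2), Rational(779, 432))) = Add(Rational(95, 58), Mul(Pow(Add(-1, Add(4, -4)), 2), Rational(779, 432))) = Add(Rational(95, 58), Mul(Pow(Add(-1, 0), 2), Rational(779, 432))) = Add(Rational(95, 58), Mul(Pow(-1, 2), Rational(779, 432))) = Add(Rational(95, 58), Mul(1, Rational(779, 432))) = Add(Rational(95, 58), Rational(779, 432)) = Rational(43111, 12528)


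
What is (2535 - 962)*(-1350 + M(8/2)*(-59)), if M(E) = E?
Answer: -2494778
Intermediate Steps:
(2535 - 962)*(-1350 + M(8/2)*(-59)) = (2535 - 962)*(-1350 + (8/2)*(-59)) = 1573*(-1350 + (8*(1/2))*(-59)) = 1573*(-1350 + 4*(-59)) = 1573*(-1350 - 236) = 1573*(-1586) = -2494778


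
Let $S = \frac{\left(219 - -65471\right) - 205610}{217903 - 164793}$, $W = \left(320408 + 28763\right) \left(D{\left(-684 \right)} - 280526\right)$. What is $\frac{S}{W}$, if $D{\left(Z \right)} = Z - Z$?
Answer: $\frac{6996}{260110324948603} \approx 2.6896 \cdot 10^{-11}$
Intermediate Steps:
$D{\left(Z \right)} = 0$
$W = -97951543946$ ($W = \left(320408 + 28763\right) \left(0 - 280526\right) = 349171 \left(-280526\right) = -97951543946$)
$S = - \frac{13992}{5311}$ ($S = \frac{\left(219 + 65471\right) - 205610}{53110} = \left(65690 - 205610\right) \frac{1}{53110} = \left(-139920\right) \frac{1}{53110} = - \frac{13992}{5311} \approx -2.6345$)
$\frac{S}{W} = - \frac{13992}{5311 \left(-97951543946\right)} = \left(- \frac{13992}{5311}\right) \left(- \frac{1}{97951543946}\right) = \frac{6996}{260110324948603}$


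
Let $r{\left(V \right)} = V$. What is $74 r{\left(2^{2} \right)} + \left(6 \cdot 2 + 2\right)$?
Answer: $310$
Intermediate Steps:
$74 r{\left(2^{2} \right)} + \left(6 \cdot 2 + 2\right) = 74 \cdot 2^{2} + \left(6 \cdot 2 + 2\right) = 74 \cdot 4 + \left(12 + 2\right) = 296 + 14 = 310$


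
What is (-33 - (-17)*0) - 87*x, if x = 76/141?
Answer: -3755/47 ≈ -79.894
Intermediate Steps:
x = 76/141 (x = 76*(1/141) = 76/141 ≈ 0.53901)
(-33 - (-17)*0) - 87*x = (-33 - (-17)*0) - 87*76/141 = (-33 - 1*0) - 2204/47 = (-33 + 0) - 2204/47 = -33 - 2204/47 = -3755/47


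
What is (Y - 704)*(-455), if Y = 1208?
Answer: -229320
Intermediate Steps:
(Y - 704)*(-455) = (1208 - 704)*(-455) = 504*(-455) = -229320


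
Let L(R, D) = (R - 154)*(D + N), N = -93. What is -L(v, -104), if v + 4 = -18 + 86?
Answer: -17730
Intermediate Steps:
v = 64 (v = -4 + (-18 + 86) = -4 + 68 = 64)
L(R, D) = (-154 + R)*(-93 + D) (L(R, D) = (R - 154)*(D - 93) = (-154 + R)*(-93 + D))
-L(v, -104) = -(14322 - 154*(-104) - 93*64 - 104*64) = -(14322 + 16016 - 5952 - 6656) = -1*17730 = -17730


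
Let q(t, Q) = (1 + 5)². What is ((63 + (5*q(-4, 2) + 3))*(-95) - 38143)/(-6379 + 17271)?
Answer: -61513/10892 ≈ -5.6475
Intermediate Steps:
q(t, Q) = 36 (q(t, Q) = 6² = 36)
((63 + (5*q(-4, 2) + 3))*(-95) - 38143)/(-6379 + 17271) = ((63 + (5*36 + 3))*(-95) - 38143)/(-6379 + 17271) = ((63 + (180 + 3))*(-95) - 38143)/10892 = ((63 + 183)*(-95) - 38143)*(1/10892) = (246*(-95) - 38143)*(1/10892) = (-23370 - 38143)*(1/10892) = -61513*1/10892 = -61513/10892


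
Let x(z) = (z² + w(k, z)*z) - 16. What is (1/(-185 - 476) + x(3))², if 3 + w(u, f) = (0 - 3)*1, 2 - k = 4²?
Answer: 273108676/436921 ≈ 625.08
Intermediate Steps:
k = -14 (k = 2 - 1*4² = 2 - 1*16 = 2 - 16 = -14)
w(u, f) = -6 (w(u, f) = -3 + (0 - 3)*1 = -3 - 3*1 = -3 - 3 = -6)
x(z) = -16 + z² - 6*z (x(z) = (z² - 6*z) - 16 = -16 + z² - 6*z)
(1/(-185 - 476) + x(3))² = (1/(-185 - 476) + (-16 + 3² - 6*3))² = (1/(-661) + (-16 + 9 - 18))² = (-1/661 - 25)² = (-16526/661)² = 273108676/436921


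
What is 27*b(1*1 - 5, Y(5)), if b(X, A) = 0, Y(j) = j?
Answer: 0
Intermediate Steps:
27*b(1*1 - 5, Y(5)) = 27*0 = 0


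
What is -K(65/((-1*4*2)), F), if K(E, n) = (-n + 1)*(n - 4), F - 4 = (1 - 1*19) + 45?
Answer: 810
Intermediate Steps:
F = 31 (F = 4 + ((1 - 1*19) + 45) = 4 + ((1 - 19) + 45) = 4 + (-18 + 45) = 4 + 27 = 31)
K(E, n) = (1 - n)*(-4 + n)
-K(65/((-1*4*2)), F) = -(-4 - 1*31**2 + 5*31) = -(-4 - 1*961 + 155) = -(-4 - 961 + 155) = -1*(-810) = 810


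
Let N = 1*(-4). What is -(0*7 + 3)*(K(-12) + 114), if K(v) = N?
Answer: -330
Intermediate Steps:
N = -4
K(v) = -4
-(0*7 + 3)*(K(-12) + 114) = -(0*7 + 3)*(-4 + 114) = -(0 + 3)*110 = -3*110 = -1*330 = -330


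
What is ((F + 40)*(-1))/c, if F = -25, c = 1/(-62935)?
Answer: 944025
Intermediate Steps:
c = -1/62935 ≈ -1.5889e-5
((F + 40)*(-1))/c = ((-25 + 40)*(-1))/(-1/62935) = (15*(-1))*(-62935) = -15*(-62935) = 944025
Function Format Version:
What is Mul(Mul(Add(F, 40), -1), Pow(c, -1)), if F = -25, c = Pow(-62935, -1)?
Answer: 944025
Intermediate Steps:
c = Rational(-1, 62935) ≈ -1.5889e-5
Mul(Mul(Add(F, 40), -1), Pow(c, -1)) = Mul(Mul(Add(-25, 40), -1), Pow(Rational(-1, 62935), -1)) = Mul(Mul(15, -1), -62935) = Mul(-15, -62935) = 944025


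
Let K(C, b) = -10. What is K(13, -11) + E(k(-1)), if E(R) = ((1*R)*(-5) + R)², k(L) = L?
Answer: 6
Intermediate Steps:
E(R) = 16*R² (E(R) = (R*(-5) + R)² = (-5*R + R)² = (-4*R)² = 16*R²)
K(13, -11) + E(k(-1)) = -10 + 16*(-1)² = -10 + 16*1 = -10 + 16 = 6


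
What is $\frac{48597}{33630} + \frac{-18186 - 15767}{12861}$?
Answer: $- \frac{172277791}{144171810} \approx -1.1949$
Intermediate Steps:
$\frac{48597}{33630} + \frac{-18186 - 15767}{12861} = 48597 \cdot \frac{1}{33630} + \left(-18186 - 15767\right) \frac{1}{12861} = \frac{16199}{11210} - \frac{33953}{12861} = - \frac{172277791}{144171810}$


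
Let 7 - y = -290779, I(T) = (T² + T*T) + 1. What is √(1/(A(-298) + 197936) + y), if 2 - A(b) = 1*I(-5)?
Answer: √11386965965316321/197887 ≈ 539.25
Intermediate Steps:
I(T) = 1 + 2*T² (I(T) = (T² + T²) + 1 = 2*T² + 1 = 1 + 2*T²)
A(b) = -49 (A(b) = 2 - (1 + 2*(-5)²) = 2 - (1 + 2*25) = 2 - (1 + 50) = 2 - 51 = -49)
y = 290786 (y = 7 - 1*(-290779) = 7 + 290779 = 290786)
√(1/(A(-298) + 197936) + y) = √(1/(-49 + 197936) + 290786) = √(1/197887 + 290786) = √(57542769183/197887) = √11386965965316321/197887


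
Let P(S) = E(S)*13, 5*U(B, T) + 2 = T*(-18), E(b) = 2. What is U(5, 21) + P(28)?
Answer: -50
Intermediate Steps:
U(B, T) = -2/5 - 18*T/5 (U(B, T) = -2/5 + (T*(-18))/5 = -2/5 + (-18*T)/5 = -2/5 - 18*T/5)
P(S) = 26 (P(S) = 2*13 = 26)
U(5, 21) + P(28) = (-2/5 - 18/5*21) + 26 = (-2/5 - 378/5) + 26 = -76 + 26 = -50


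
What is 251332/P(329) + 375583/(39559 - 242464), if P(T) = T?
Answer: 304628459/399735 ≈ 762.08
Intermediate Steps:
251332/P(329) + 375583/(39559 - 242464) = 251332/329 + 375583/(39559 - 242464) = 251332*(1/329) + 375583/(-202905) = 251332/329 + 375583*(-1/202905) = 251332/329 - 2249/1215 = 304628459/399735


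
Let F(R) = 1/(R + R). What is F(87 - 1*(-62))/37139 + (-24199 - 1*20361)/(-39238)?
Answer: 246582181779/217131752218 ≈ 1.1356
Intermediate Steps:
F(R) = 1/(2*R)
F(87 - 1*(-62))/37139 + (-24199 - 1*20361)/(-39238) = (1/(2*(87 - 1*(-62))))/37139 + (-24199 - 1*20361)/(-39238) = (1/(2*(87 + 62)))*(1/37139) + (-24199 - 20361)*(-1/39238) = ((½)/149)*(1/37139) - 44560*(-1/39238) = ((½)*(1/149))*(1/37139) + 22280/19619 = (1/298)*(1/37139) + 22280/19619 = 1/11067422 + 22280/19619 = 246582181779/217131752218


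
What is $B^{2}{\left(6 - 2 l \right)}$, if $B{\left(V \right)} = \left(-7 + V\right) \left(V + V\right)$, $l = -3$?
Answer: $14400$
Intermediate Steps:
$B{\left(V \right)} = 2 V \left(-7 + V\right)$ ($B{\left(V \right)} = \left(-7 + V\right) 2 V = 2 V \left(-7 + V\right)$)
$B^{2}{\left(6 - 2 l \right)} = \left(2 \left(6 - -6\right) \left(-7 + \left(6 - -6\right)\right)\right)^{2} = \left(2 \left(6 + 6\right) \left(-7 + \left(6 + 6\right)\right)\right)^{2} = \left(2 \cdot 12 \left(-7 + 12\right)\right)^{2} = \left(2 \cdot 12 \cdot 5\right)^{2} = 120^{2} = 14400$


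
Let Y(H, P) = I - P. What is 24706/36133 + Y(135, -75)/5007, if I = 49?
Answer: 128183434/180917931 ≈ 0.70852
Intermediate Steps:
Y(H, P) = 49 - P
24706/36133 + Y(135, -75)/5007 = 24706/36133 + (49 - 1*(-75))/5007 = 24706*(1/36133) + (49 + 75)*(1/5007) = 24706/36133 + 124*(1/5007) = 24706/36133 + 124/5007 = 128183434/180917931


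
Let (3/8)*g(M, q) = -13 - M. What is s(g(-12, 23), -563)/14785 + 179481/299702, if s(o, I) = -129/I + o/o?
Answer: 1494199161139/2494705961410 ≈ 0.59895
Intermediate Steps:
g(M, q) = -104/3 - 8*M/3 (g(M, q) = 8*(-13 - M)/3 = -104/3 - 8*M/3)
s(o, I) = 1 - 129/I (s(o, I) = -129/I + 1 = 1 - 129/I)
s(g(-12, 23), -563)/14785 + 179481/299702 = ((-129 - 563)/(-563))/14785 + 179481/299702 = -1/563*(-692)*(1/14785) + 179481*(1/299702) = (692/563)*(1/14785) + 179481/299702 = 692/8323955 + 179481/299702 = 1494199161139/2494705961410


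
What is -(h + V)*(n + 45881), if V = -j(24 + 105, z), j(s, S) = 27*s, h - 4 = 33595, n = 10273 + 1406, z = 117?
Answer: -1733476960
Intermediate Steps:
n = 11679
h = 33599 (h = 4 + 33595 = 33599)
V = -3483 (V = -27*(24 + 105) = -27*129 = -1*3483 = -3483)
-(h + V)*(n + 45881) = -(33599 - 3483)*(11679 + 45881) = -30116*57560 = -1*1733476960 = -1733476960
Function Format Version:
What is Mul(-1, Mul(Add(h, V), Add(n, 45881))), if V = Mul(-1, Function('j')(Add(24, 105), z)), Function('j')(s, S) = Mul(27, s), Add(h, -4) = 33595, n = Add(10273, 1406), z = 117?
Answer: -1733476960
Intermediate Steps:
n = 11679
h = 33599 (h = Add(4, 33595) = 33599)
V = -3483 (V = Mul(-1, Mul(27, Add(24, 105))) = Mul(-1, Mul(27, 129)) = Mul(-1, 3483) = -3483)
Mul(-1, Mul(Add(h, V), Add(n, 45881))) = Mul(-1, Mul(Add(33599, -3483), Add(11679, 45881))) = Mul(-1, Mul(30116, 57560)) = Mul(-1, 1733476960) = -1733476960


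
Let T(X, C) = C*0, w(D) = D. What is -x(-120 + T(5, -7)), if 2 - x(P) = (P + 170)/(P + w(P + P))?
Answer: -77/36 ≈ -2.1389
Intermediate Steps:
T(X, C) = 0
x(P) = 2 - (170 + P)/(3*P) (x(P) = 2 - (P + 170)/(P + (P + P)) = 2 - (170 + P)/(P + 2*P) = 2 - (170 + P)/(3*P))
-x(-120 + T(5, -7)) = -5*(-34 + (-120 + 0))/(3*(-120 + 0)) = -5*(-34 - 120)/(3*(-120)) = -5*(-1)*(-154)/(3*120) = -1*77/36 = -77/36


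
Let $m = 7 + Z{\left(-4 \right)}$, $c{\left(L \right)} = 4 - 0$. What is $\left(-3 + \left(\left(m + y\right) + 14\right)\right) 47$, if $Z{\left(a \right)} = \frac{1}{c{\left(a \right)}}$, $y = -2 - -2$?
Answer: $\frac{3431}{4} \approx 857.75$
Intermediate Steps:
$y = 0$ ($y = -2 + 2 = 0$)
$c{\left(L \right)} = 4$ ($c{\left(L \right)} = 4 + 0 = 4$)
$Z{\left(a \right)} = \frac{1}{4}$
$m = \frac{29}{4}$ ($m = 7 + \frac{1}{4} = \frac{29}{4} \approx 7.25$)
$\left(-3 + \left(\left(m + y\right) + 14\right)\right) 47 = \left(-3 + \left(\left(\frac{29}{4} + 0\right) + 14\right)\right) 47 = \left(-3 + \left(\frac{29}{4} + 14\right)\right) 47 = \left(-3 + \frac{85}{4}\right) 47 = \frac{73}{4} \cdot 47 = \frac{3431}{4}$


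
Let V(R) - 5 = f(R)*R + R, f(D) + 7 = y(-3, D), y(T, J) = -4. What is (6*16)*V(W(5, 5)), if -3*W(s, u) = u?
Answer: 2080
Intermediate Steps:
W(s, u) = -u/3
f(D) = -11 (f(D) = -7 - 4 = -11)
V(R) = 5 - 10*R (V(R) = 5 + (-11*R + R) = 5 - 10*R)
(6*16)*V(W(5, 5)) = (6*16)*(5 - (-10)*5/3) = 96*(5 - 10*(-5/3)) = 96*(5 + 50/3) = 96*(65/3) = 2080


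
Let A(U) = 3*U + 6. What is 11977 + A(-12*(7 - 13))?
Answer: 12199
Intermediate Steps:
A(U) = 6 + 3*U
11977 + A(-12*(7 - 13)) = 11977 + (6 + 3*(-12*(7 - 13))) = 11977 + (6 + 3*(-12*(-6))) = 11977 + (6 + 3*72) = 11977 + (6 + 216) = 11977 + 222 = 12199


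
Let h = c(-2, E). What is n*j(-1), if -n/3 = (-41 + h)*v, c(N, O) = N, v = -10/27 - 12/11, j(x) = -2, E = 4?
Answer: 37324/99 ≈ 377.01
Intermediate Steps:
v = -434/297 (v = -10*1/27 - 12*1/11 = -10/27 - 12/11 = -434/297 ≈ -1.4613)
h = -2
n = -18662/99 (n = -3*(-41 - 2)*(-434)/297 = -(-129)*(-434)/297 = -3*18662/297 = -18662/99 ≈ -188.51)
n*j(-1) = -18662/99*(-2) = 37324/99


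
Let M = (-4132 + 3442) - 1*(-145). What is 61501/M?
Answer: -61501/545 ≈ -112.85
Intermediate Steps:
M = -545 (M = -690 + 145 = -545)
61501/M = 61501/(-545) = 61501*(-1/545) = -61501/545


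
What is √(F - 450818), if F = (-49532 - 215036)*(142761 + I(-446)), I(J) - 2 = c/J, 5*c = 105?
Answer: I*√1878312057147286/223 ≈ 1.9435e+5*I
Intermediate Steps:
c = 21 (c = (⅕)*105 = 21)
I(J) = 2 + 21/J
F = -8422823490668/223 (F = (-49532 - 215036)*(142761 + (2 + 21/(-446))) = -264568*(142761 + (2 + 21*(-1/446))) = -264568*(142761 + (2 - 21/446)) = -264568*(142761 + 871/446) = -264568*63672277/446 = -8422823490668/223 ≈ -3.7770e+10)
√(F - 450818) = √(-8422823490668/223 - 450818) = √(-8422924023082/223) = I*√1878312057147286/223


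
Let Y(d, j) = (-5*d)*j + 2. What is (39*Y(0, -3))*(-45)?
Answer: -3510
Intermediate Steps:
Y(d, j) = 2 - 5*d*j (Y(d, j) = -5*d*j + 2 = 2 - 5*d*j)
(39*Y(0, -3))*(-45) = (39*(2 - 5*0*(-3)))*(-45) = (39*(2 + 0))*(-45) = (39*2)*(-45) = 78*(-45) = -3510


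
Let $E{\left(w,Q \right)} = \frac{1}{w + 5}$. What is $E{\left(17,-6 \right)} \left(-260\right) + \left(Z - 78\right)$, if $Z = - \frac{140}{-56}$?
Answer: $- \frac{1921}{22} \approx -87.318$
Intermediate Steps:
$Z = \frac{5}{2}$ ($Z = \left(-140\right) \left(- \frac{1}{56}\right) = \frac{5}{2} \approx 2.5$)
$E{\left(w,Q \right)} = \frac{1}{5 + w}$
$E{\left(17,-6 \right)} \left(-260\right) + \left(Z - 78\right) = \frac{1}{5 + 17} \left(-260\right) + \left(\frac{5}{2} - 78\right) = \frac{1}{22} \left(-260\right) - \frac{151}{2} = - \frac{130}{11} - \frac{151}{2} = - \frac{1921}{22}$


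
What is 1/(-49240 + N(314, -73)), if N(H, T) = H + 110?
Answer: -1/48816 ≈ -2.0485e-5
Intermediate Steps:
N(H, T) = 110 + H
1/(-49240 + N(314, -73)) = 1/(-49240 + (110 + 314)) = 1/(-49240 + 424) = 1/(-48816) = -1/48816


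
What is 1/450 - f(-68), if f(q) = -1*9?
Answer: 4051/450 ≈ 9.0022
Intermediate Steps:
f(q) = -9
1/450 - f(-68) = 1/450 - 1*(-9) = 1/450 + 9 = 4051/450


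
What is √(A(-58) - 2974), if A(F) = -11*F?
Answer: 4*I*√146 ≈ 48.332*I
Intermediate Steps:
√(A(-58) - 2974) = √(-11*(-58) - 2974) = √(638 - 2974) = √(-2336) = 4*I*√146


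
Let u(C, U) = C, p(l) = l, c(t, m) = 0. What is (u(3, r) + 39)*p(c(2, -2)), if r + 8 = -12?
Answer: 0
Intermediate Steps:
r = -20 (r = -8 - 12 = -20)
(u(3, r) + 39)*p(c(2, -2)) = (3 + 39)*0 = 42*0 = 0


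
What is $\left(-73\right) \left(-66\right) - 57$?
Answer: $4761$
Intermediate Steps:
$\left(-73\right) \left(-66\right) - 57 = 4818 - 57 = 4761$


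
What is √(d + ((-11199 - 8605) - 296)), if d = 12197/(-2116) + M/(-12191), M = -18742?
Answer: I*√6322396102150605/560786 ≈ 141.79*I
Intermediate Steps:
d = -109035555/25796156 (d = 12197/(-2116) - 18742/(-12191) = 12197*(-1/2116) - 18742*(-1/12191) = -12197/2116 + 18742/12191 = -109035555/25796156 ≈ -4.2268)
√(d + ((-11199 - 8605) - 296)) = √(-109035555/25796156 + ((-11199 - 8605) - 296)) = √(-109035555/25796156 + (-19804 - 296)) = √(-109035555/25796156 - 20100) = √(-518611771155/25796156) = I*√6322396102150605/560786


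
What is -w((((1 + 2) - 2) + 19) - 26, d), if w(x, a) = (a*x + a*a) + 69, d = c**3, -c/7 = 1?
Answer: -119776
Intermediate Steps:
c = -7 (c = -7*1 = -7)
d = -343 (d = (-7)**3 = -343)
w(x, a) = 69 + a**2 + a*x (w(x, a) = (a*x + a**2) + 69 = (a**2 + a*x) + 69 = 69 + a**2 + a*x)
-w((((1 + 2) - 2) + 19) - 26, d) = -(69 + (-343)**2 - 343*((((1 + 2) - 2) + 19) - 26)) = -(69 + 117649 - 343*(((3 - 2) + 19) - 26)) = -(69 + 117649 - 343*((1 + 19) - 26)) = -(69 + 117649 - 343*(20 - 26)) = -(69 + 117649 - 343*(-6)) = -(69 + 117649 + 2058) = -1*119776 = -119776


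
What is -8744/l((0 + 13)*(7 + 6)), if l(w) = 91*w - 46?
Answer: -8744/15333 ≈ -0.57027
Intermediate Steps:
l(w) = -46 + 91*w
-8744/l((0 + 13)*(7 + 6)) = -8744/(-46 + 91*((0 + 13)*(7 + 6))) = -8744/(-46 + 91*(13*13)) = -8744/(-46 + 91*169) = -8744/(-46 + 15379) = -8744/15333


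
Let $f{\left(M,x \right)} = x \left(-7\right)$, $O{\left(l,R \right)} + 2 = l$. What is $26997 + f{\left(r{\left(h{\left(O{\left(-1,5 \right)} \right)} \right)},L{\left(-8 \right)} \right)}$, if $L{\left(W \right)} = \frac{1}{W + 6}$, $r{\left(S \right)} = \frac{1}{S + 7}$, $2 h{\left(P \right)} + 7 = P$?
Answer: $\frac{54001}{2} \approx 27001.0$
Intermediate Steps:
$O{\left(l,R \right)} = -2 + l$
$h{\left(P \right)} = - \frac{7}{2} + \frac{P}{2}$
$r{\left(S \right)} = \frac{1}{7 + S}$
$L{\left(W \right)} = \frac{1}{6 + W}$
$f{\left(M,x \right)} = - 7 x$
$26997 + f{\left(r{\left(h{\left(O{\left(-1,5 \right)} \right)} \right)},L{\left(-8 \right)} \right)} = 26997 - \frac{7}{6 - 8} = 26997 - \frac{7}{-2} = 26997 - - \frac{7}{2} = 26997 + \frac{7}{2} = \frac{54001}{2}$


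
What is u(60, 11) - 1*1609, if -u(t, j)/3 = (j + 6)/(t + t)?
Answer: -64377/40 ≈ -1609.4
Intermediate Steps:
u(t, j) = -3*(6 + j)/(2*t) (u(t, j) = -3*(j + 6)/(t + t) = -3*(6 + j)/(2*t))
u(60, 11) - 1*1609 = (3/2)*(-6 - 1*11)/60 - 1*1609 = (3/2)*(1/60)*(-6 - 11) - 1609 = (3/2)*(1/60)*(-17) - 1609 = -17/40 - 1609 = -64377/40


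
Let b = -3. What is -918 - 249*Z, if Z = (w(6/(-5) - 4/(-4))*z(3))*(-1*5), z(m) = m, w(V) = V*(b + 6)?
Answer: -3159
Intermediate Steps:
w(V) = 3*V (w(V) = V*(-3 + 6) = V*3 = 3*V)
Z = 9 (Z = ((3*(6/(-5) - 4/(-4)))*3)*(-1*5) = ((3*(6*(-⅕) - 4*(-¼)))*3)*(-5) = ((3*(-6/5 + 1))*3)*(-5) = ((3*(-⅕))*3)*(-5) = -⅗*3*(-5) = -9/5*(-5) = 9)
-918 - 249*Z = -918 - 249*9 = -918 - 2241 = -3159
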